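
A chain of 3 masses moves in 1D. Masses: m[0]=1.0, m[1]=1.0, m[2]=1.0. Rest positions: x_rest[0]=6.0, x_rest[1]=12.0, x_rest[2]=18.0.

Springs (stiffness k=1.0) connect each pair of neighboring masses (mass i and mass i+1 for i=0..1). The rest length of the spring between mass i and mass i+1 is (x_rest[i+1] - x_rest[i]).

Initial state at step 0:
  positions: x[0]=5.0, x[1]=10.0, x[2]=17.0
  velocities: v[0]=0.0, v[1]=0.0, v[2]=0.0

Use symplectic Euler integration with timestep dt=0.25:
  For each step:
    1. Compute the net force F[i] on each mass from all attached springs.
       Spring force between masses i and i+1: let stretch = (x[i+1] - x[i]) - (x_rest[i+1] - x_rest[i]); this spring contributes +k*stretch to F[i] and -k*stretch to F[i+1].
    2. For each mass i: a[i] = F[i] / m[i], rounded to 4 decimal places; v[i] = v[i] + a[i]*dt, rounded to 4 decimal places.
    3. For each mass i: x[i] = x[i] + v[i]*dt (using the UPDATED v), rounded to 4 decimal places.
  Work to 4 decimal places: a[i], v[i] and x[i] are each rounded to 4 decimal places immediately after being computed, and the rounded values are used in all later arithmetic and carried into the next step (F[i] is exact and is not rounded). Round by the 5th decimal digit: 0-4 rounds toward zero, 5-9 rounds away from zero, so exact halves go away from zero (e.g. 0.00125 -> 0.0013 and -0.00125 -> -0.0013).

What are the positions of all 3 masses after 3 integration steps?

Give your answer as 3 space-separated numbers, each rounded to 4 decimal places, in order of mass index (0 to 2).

Answer: 4.6814 10.6373 16.6814

Derivation:
Step 0: x=[5.0000 10.0000 17.0000] v=[0.0000 0.0000 0.0000]
Step 1: x=[4.9375 10.1250 16.9375] v=[-0.2500 0.5000 -0.2500]
Step 2: x=[4.8242 10.3516 16.8242] v=[-0.4531 0.9063 -0.4531]
Step 3: x=[4.6814 10.6373 16.6814] v=[-0.5713 1.1426 -0.5713]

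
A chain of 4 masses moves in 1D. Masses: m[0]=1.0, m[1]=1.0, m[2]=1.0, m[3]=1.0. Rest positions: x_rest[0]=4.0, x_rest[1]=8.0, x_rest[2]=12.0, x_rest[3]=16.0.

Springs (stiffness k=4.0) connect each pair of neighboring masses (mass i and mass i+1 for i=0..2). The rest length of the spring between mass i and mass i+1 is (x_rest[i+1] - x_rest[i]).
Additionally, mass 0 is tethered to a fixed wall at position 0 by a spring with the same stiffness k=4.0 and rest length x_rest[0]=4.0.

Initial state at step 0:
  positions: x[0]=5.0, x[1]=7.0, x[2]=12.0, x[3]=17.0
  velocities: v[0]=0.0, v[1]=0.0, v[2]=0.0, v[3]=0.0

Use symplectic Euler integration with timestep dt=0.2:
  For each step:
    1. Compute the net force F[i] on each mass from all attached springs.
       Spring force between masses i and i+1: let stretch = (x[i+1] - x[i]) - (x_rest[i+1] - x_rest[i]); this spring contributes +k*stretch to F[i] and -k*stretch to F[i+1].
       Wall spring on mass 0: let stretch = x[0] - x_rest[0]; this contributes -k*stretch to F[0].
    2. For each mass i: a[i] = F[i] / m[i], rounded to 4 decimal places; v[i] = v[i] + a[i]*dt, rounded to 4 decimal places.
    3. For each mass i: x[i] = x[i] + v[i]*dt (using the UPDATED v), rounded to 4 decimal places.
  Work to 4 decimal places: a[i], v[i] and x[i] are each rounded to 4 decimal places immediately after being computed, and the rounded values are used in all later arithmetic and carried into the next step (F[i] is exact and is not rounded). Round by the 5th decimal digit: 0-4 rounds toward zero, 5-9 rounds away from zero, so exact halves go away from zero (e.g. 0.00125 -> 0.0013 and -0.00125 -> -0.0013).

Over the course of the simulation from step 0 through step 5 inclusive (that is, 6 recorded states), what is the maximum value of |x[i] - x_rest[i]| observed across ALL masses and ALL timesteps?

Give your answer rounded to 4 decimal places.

Answer: 1.1119

Derivation:
Step 0: x=[5.0000 7.0000 12.0000 17.0000] v=[0.0000 0.0000 0.0000 0.0000]
Step 1: x=[4.5200 7.4800 12.0000 16.8400] v=[-2.4000 2.4000 0.0000 -0.8000]
Step 2: x=[3.7904 8.2096 12.0512 16.5456] v=[-3.6480 3.6480 0.2560 -1.4720]
Step 3: x=[3.1614 8.8468 12.2068 16.1721] v=[-3.1450 3.1859 0.7782 -1.8675]
Step 4: x=[2.9362 9.1119 12.4593 15.8042] v=[-1.1258 1.3256 1.2624 -1.8397]
Step 5: x=[3.2294 8.9245 12.7114 15.5411] v=[1.4658 -0.9370 1.2604 -1.3156]
Max displacement = 1.1119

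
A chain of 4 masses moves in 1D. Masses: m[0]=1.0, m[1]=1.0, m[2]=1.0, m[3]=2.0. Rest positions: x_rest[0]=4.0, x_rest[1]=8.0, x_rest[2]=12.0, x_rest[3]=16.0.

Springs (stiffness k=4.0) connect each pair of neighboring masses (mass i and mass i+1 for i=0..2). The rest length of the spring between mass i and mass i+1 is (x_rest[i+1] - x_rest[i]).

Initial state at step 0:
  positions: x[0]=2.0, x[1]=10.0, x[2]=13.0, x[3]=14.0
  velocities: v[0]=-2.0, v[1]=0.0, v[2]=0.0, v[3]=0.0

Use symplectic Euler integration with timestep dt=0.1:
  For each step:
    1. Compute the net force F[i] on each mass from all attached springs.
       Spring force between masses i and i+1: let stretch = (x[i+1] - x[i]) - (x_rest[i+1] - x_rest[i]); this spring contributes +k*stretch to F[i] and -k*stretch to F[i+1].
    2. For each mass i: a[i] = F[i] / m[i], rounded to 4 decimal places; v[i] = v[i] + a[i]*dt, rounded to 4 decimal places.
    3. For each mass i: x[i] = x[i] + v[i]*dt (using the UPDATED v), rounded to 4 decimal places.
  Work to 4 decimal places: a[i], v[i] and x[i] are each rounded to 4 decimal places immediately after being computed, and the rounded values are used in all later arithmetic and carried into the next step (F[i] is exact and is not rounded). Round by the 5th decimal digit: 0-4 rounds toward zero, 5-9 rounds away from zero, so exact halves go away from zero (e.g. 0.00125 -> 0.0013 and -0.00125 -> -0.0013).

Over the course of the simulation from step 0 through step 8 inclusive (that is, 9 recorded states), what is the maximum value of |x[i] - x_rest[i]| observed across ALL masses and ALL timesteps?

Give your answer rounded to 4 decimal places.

Answer: 2.4815

Derivation:
Step 0: x=[2.0000 10.0000 13.0000 14.0000] v=[-2.0000 0.0000 0.0000 0.0000]
Step 1: x=[1.9600 9.8000 12.9200 14.0600] v=[-0.4000 -2.0000 -0.8000 0.6000]
Step 2: x=[2.0736 9.4112 12.7608 14.1772] v=[1.1360 -3.8880 -1.5920 1.1720]
Step 3: x=[2.3207 8.8629 12.5243 14.3461] v=[2.4710 -5.4832 -2.3653 1.6887]
Step 4: x=[2.6695 8.1994 12.2142 14.5585] v=[3.4879 -6.6355 -3.1011 2.1243]
Step 5: x=[3.0795 7.4753 11.8373 14.8040] v=[4.0999 -7.2415 -3.7693 2.4554]
Step 6: x=[3.5053 6.7498 11.4046 15.0702] v=[4.2582 -7.2550 -4.3274 2.6621]
Step 7: x=[3.9009 6.0807 10.9323 15.3431] v=[3.9560 -6.6909 -4.7231 2.7290]
Step 8: x=[4.2237 5.5185 10.4424 15.6078] v=[3.2279 -5.6222 -4.8994 2.6468]
Max displacement = 2.4815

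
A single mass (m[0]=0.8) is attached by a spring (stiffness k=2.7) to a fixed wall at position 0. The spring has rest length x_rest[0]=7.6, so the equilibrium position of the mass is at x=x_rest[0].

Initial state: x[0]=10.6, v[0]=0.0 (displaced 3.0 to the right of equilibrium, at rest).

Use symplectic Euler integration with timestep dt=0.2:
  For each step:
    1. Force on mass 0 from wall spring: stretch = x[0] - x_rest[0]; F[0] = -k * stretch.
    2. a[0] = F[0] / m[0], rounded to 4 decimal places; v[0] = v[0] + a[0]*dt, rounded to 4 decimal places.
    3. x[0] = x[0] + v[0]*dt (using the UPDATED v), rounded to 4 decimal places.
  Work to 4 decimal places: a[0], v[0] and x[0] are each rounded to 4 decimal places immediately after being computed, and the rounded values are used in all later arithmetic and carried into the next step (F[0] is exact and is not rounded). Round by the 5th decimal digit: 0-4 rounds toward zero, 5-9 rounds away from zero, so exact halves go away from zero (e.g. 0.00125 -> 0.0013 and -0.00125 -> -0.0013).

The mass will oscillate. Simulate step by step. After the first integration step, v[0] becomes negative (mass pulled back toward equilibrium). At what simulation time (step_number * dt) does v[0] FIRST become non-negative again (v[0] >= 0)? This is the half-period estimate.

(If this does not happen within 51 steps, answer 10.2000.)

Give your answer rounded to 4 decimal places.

Answer: 1.8000

Derivation:
Step 0: x=[10.6000] v=[0.0000]
Step 1: x=[10.1950] v=[-2.0250]
Step 2: x=[9.4397] v=[-3.7766]
Step 3: x=[8.4360] v=[-5.0184]
Step 4: x=[7.3195] v=[-5.5827]
Step 5: x=[6.2408] v=[-5.3934]
Step 6: x=[5.3456] v=[-4.4759]
Step 7: x=[4.7548] v=[-2.9542]
Step 8: x=[4.5481] v=[-1.0337]
Step 9: x=[4.7534] v=[1.0263]
First v>=0 after going negative at step 9, time=1.8000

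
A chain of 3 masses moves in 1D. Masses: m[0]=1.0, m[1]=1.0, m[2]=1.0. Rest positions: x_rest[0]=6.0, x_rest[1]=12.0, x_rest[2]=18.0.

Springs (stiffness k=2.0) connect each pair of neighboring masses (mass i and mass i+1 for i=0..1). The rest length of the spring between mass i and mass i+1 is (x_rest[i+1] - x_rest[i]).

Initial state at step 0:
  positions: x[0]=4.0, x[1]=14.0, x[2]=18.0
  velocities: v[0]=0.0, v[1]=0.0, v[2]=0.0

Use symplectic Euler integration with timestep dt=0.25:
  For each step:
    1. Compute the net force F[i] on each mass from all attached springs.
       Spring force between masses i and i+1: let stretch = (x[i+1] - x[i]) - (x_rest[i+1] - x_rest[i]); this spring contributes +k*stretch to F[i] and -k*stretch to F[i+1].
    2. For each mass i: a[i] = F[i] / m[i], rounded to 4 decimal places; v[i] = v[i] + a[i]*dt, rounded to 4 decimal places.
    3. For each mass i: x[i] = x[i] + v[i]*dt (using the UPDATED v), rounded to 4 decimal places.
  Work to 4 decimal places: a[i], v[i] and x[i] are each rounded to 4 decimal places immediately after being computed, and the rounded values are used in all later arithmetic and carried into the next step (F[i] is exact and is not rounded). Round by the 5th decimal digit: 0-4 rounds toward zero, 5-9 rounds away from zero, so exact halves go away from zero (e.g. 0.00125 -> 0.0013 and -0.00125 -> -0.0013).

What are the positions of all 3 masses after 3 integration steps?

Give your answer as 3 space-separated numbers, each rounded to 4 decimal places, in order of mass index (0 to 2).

Answer: 6.2735 10.8008 18.9258

Derivation:
Step 0: x=[4.0000 14.0000 18.0000] v=[0.0000 0.0000 0.0000]
Step 1: x=[4.5000 13.2500 18.2500] v=[2.0000 -3.0000 1.0000]
Step 2: x=[5.3438 12.0313 18.6250] v=[3.3750 -4.8750 1.5000]
Step 3: x=[6.2735 10.8008 18.9258] v=[3.7188 -4.9219 1.2032]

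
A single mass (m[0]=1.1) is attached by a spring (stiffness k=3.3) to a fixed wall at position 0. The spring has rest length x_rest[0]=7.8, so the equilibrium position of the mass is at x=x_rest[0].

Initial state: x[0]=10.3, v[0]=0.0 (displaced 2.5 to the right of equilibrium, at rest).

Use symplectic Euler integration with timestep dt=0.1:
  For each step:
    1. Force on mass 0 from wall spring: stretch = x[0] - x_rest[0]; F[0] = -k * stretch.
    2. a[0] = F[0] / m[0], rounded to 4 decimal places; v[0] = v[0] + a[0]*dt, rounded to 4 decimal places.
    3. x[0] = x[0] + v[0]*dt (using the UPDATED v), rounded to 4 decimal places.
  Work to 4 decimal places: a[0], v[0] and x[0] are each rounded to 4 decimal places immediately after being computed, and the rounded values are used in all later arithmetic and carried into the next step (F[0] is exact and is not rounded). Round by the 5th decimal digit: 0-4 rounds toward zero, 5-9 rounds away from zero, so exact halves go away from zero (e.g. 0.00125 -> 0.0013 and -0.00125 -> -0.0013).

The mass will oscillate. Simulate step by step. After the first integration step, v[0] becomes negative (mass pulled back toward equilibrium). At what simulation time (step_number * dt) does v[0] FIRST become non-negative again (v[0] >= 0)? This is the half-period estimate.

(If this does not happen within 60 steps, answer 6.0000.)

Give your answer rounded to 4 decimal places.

Answer: 1.9000

Derivation:
Step 0: x=[10.3000] v=[0.0000]
Step 1: x=[10.2250] v=[-0.7500]
Step 2: x=[10.0773] v=[-1.4775]
Step 3: x=[9.8612] v=[-2.1607]
Step 4: x=[9.5833] v=[-2.7791]
Step 5: x=[9.2519] v=[-3.3141]
Step 6: x=[8.8769] v=[-3.7497]
Step 7: x=[8.4696] v=[-4.0728]
Step 8: x=[8.0422] v=[-4.2737]
Step 9: x=[7.6076] v=[-4.3464]
Step 10: x=[7.1787] v=[-4.2887]
Step 11: x=[6.7685] v=[-4.1023]
Step 12: x=[6.3892] v=[-3.7929]
Step 13: x=[6.0522] v=[-3.3697]
Step 14: x=[5.7677] v=[-2.8454]
Step 15: x=[5.5441] v=[-2.2357]
Step 16: x=[5.3882] v=[-1.5589]
Step 17: x=[5.3047] v=[-0.8354]
Step 18: x=[5.2960] v=[-0.0868]
Step 19: x=[5.3624] v=[0.6644]
First v>=0 after going negative at step 19, time=1.9000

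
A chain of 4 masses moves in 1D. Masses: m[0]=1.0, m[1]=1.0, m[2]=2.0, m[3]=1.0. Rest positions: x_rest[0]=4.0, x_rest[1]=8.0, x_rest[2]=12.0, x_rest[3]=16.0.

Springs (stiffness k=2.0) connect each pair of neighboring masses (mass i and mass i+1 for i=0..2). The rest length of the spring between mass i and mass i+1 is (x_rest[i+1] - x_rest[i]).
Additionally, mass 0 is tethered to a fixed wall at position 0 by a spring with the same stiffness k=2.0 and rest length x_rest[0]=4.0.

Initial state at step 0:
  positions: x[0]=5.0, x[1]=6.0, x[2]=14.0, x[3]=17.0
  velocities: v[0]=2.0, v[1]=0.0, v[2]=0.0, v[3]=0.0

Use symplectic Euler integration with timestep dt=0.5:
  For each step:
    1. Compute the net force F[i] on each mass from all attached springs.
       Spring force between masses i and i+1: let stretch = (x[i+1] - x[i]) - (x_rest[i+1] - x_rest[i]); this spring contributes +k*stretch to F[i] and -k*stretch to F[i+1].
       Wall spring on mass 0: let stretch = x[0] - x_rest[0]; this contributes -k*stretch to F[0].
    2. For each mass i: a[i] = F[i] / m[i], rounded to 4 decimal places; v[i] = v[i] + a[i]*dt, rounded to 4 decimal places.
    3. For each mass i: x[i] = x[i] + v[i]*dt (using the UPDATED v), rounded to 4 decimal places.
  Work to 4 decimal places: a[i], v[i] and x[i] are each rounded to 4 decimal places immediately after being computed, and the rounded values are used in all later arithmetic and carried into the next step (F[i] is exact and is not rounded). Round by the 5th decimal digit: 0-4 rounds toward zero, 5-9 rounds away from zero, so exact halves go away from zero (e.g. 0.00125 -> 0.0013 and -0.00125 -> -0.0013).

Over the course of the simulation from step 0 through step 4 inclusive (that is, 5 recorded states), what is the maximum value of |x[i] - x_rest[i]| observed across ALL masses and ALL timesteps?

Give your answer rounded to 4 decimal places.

Step 0: x=[5.0000 6.0000 14.0000 17.0000] v=[2.0000 0.0000 0.0000 0.0000]
Step 1: x=[4.0000 9.5000 12.7500 17.5000] v=[-2.0000 7.0000 -2.5000 1.0000]
Step 2: x=[3.7500 11.8750 11.8750 17.6250] v=[-0.5000 4.7500 -1.7500 0.2500]
Step 3: x=[5.6875 10.1875 12.4375 16.8750] v=[3.8750 -3.3750 1.1250 -1.5000]
Step 4: x=[7.0313 7.3750 13.5469 15.9063] v=[2.6875 -5.6250 2.2188 -1.9375]
Max displacement = 3.8750

Answer: 3.8750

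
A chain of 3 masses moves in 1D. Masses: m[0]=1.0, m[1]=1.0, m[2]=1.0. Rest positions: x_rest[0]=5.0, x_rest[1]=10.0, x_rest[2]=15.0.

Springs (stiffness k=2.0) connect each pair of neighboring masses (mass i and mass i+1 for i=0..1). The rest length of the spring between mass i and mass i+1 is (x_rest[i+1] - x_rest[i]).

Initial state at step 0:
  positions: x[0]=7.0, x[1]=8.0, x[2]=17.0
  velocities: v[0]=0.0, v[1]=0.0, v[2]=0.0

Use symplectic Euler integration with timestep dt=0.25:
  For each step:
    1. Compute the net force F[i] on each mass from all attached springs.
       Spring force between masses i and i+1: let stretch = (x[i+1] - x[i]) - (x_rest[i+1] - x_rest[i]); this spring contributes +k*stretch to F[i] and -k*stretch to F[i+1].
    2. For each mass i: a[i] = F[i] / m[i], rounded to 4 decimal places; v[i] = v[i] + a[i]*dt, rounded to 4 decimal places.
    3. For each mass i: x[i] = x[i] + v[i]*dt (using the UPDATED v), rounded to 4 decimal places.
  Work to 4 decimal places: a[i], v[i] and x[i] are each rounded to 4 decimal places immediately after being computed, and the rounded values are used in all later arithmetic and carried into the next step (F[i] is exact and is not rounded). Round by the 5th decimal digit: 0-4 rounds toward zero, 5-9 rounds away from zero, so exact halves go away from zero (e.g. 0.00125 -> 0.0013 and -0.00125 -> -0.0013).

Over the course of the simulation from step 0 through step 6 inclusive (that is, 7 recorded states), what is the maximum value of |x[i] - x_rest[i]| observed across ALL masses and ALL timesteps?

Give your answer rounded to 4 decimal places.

Step 0: x=[7.0000 8.0000 17.0000] v=[0.0000 0.0000 0.0000]
Step 1: x=[6.5000 9.0000 16.5000] v=[-2.0000 4.0000 -2.0000]
Step 2: x=[5.6875 10.6250 15.6875] v=[-3.2500 6.5000 -3.2500]
Step 3: x=[4.8672 12.2656 14.8672] v=[-3.2813 6.5625 -3.2813]
Step 4: x=[4.3467 13.3066 14.3467] v=[-2.0821 4.1641 -2.0821]
Step 5: x=[4.3212 13.3577 14.3212] v=[-0.1022 0.2042 -0.1022]
Step 6: x=[4.8002 12.3996 14.8002] v=[1.9161 -3.8323 1.9161]
Max displacement = 3.3577

Answer: 3.3577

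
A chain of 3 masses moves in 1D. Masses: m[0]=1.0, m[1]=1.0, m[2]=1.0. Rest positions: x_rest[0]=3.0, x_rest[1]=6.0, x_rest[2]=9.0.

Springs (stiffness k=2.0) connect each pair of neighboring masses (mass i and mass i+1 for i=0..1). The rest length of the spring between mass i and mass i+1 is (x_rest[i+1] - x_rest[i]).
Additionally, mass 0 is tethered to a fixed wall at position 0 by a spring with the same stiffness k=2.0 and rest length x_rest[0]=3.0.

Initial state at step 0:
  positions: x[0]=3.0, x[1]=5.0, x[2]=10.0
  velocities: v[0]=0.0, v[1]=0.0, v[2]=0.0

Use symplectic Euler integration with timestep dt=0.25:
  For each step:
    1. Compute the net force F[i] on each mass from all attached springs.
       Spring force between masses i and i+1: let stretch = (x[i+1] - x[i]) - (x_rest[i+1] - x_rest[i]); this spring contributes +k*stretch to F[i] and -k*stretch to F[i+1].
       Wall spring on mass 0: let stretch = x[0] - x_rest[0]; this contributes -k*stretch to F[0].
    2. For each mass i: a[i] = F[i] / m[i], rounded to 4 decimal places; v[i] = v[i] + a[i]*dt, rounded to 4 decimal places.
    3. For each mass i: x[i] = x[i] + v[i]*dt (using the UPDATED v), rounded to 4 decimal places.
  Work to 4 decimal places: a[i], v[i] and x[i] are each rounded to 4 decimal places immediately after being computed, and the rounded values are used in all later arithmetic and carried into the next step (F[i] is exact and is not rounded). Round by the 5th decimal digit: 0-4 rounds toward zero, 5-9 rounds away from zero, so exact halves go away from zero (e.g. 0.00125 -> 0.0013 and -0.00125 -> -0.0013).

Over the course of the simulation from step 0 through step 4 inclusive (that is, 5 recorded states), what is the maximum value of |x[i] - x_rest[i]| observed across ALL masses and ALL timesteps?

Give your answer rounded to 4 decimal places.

Answer: 1.0017

Derivation:
Step 0: x=[3.0000 5.0000 10.0000] v=[0.0000 0.0000 0.0000]
Step 1: x=[2.8750 5.3750 9.7500] v=[-0.5000 1.5000 -1.0000]
Step 2: x=[2.7031 5.9844 9.3281] v=[-0.6875 2.4375 -1.6875]
Step 3: x=[2.6035 6.6016 8.8633] v=[-0.3984 2.4687 -1.8594]
Step 4: x=[2.6782 7.0017 8.4907] v=[0.2989 1.6005 -1.4903]
Max displacement = 1.0017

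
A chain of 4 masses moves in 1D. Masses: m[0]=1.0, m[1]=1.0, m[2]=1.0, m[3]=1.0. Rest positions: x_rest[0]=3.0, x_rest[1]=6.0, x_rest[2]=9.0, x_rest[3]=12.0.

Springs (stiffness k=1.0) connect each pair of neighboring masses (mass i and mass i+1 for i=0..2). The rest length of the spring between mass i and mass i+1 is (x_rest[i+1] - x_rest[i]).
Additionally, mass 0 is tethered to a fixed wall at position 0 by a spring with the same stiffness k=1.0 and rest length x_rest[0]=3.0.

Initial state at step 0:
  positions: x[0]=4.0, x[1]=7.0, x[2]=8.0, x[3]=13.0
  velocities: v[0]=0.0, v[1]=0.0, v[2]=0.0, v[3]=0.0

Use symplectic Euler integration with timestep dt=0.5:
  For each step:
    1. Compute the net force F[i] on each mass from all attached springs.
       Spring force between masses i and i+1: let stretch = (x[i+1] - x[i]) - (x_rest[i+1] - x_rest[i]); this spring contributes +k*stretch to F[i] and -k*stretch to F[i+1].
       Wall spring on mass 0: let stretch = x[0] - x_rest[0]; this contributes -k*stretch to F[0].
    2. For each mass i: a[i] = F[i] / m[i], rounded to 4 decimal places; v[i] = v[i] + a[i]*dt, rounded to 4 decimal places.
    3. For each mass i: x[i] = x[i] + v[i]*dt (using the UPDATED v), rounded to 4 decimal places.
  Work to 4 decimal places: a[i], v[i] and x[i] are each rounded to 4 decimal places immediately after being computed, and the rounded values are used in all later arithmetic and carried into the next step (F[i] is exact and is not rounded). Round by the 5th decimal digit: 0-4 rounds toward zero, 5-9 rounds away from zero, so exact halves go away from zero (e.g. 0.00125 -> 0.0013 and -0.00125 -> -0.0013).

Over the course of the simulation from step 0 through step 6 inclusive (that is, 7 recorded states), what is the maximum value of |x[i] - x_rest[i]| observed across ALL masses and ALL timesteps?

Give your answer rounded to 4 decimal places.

Step 0: x=[4.0000 7.0000 8.0000 13.0000] v=[0.0000 0.0000 0.0000 0.0000]
Step 1: x=[3.7500 6.5000 9.0000 12.5000] v=[-0.5000 -1.0000 2.0000 -1.0000]
Step 2: x=[3.2500 5.9375 10.2500 11.8750] v=[-1.0000 -1.1250 2.5000 -1.2500]
Step 3: x=[2.6094 5.7813 10.8282 11.5938] v=[-1.2813 -0.3125 1.1563 -0.5625]
Step 4: x=[2.1094 6.0938 10.3360 11.8712] v=[-1.0001 0.6250 -0.9844 0.5547]
Step 5: x=[2.0781 6.4708 9.1671 12.5148] v=[-0.0626 0.7539 -2.3379 1.2871]
Step 6: x=[2.6255 6.4237 8.1610 13.0715] v=[1.0947 -0.0943 -2.0122 1.1133]
Max displacement = 1.8282

Answer: 1.8282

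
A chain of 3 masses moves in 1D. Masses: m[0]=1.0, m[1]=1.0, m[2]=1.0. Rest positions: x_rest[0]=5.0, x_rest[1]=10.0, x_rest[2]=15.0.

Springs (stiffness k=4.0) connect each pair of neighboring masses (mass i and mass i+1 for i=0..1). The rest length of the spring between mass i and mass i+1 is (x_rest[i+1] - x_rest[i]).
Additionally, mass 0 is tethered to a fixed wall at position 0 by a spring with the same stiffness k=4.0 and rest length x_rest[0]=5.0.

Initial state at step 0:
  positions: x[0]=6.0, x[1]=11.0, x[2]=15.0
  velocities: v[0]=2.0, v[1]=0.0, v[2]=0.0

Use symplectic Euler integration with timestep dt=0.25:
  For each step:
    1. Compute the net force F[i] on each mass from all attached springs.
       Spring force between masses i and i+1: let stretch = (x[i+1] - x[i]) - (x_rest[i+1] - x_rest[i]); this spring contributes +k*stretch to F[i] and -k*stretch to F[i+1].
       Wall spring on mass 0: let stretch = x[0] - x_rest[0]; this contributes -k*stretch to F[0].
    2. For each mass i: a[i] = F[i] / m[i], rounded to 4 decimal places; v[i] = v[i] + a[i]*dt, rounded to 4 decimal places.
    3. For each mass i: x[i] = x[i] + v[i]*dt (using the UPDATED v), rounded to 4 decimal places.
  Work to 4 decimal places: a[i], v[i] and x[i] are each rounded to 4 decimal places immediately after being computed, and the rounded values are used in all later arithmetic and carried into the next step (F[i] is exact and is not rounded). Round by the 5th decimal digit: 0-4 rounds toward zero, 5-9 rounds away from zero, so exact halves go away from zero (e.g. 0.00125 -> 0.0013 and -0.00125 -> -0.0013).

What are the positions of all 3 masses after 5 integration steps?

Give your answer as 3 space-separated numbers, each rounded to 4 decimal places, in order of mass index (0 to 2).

Answer: 4.2734 10.5469 16.2119

Derivation:
Step 0: x=[6.0000 11.0000 15.0000] v=[2.0000 0.0000 0.0000]
Step 1: x=[6.2500 10.7500 15.2500] v=[1.0000 -1.0000 1.0000]
Step 2: x=[6.0625 10.5000 15.6250] v=[-0.7500 -1.0000 1.5000]
Step 3: x=[5.4688 10.4219 15.9688] v=[-2.3750 -0.3125 1.3750]
Step 4: x=[4.7461 10.4922 16.1758] v=[-2.8907 0.2813 0.8281]
Step 5: x=[4.2734 10.5469 16.2119] v=[-1.8907 0.2188 0.1445]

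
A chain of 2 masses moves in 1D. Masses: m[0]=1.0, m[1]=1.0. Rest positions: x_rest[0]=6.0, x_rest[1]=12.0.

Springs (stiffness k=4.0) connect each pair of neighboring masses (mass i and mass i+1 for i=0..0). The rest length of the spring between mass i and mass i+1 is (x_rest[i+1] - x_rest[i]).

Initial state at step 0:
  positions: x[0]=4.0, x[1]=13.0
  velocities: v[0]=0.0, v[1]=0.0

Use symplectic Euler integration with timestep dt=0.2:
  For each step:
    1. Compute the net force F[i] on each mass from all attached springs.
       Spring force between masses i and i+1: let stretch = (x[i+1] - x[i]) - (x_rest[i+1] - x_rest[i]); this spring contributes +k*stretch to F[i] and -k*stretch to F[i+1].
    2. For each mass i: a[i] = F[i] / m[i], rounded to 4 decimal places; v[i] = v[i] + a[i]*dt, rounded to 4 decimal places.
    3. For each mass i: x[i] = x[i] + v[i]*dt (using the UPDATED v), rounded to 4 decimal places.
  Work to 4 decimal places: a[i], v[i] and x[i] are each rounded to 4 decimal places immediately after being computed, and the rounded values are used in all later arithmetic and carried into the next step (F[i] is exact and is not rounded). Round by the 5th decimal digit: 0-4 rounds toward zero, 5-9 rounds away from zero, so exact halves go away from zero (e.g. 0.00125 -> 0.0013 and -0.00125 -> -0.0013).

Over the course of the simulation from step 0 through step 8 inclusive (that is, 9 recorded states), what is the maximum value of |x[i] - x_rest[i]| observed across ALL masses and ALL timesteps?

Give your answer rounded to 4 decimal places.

Step 0: x=[4.0000 13.0000] v=[0.0000 0.0000]
Step 1: x=[4.4800 12.5200] v=[2.4000 -2.4000]
Step 2: x=[5.2864 11.7136] v=[4.0320 -4.0320]
Step 3: x=[6.1612 10.8388] v=[4.3738 -4.3738]
Step 4: x=[6.8244 10.1756] v=[3.3159 -3.3159]
Step 5: x=[7.0638 9.9362] v=[1.1969 -1.1969]
Step 6: x=[6.8028 10.1972] v=[-1.3052 1.3052]
Step 7: x=[6.1249 10.8751] v=[-3.3897 3.3897]
Step 8: x=[5.2470 11.7530] v=[-4.3895 4.3895]
Max displacement = 2.0638

Answer: 2.0638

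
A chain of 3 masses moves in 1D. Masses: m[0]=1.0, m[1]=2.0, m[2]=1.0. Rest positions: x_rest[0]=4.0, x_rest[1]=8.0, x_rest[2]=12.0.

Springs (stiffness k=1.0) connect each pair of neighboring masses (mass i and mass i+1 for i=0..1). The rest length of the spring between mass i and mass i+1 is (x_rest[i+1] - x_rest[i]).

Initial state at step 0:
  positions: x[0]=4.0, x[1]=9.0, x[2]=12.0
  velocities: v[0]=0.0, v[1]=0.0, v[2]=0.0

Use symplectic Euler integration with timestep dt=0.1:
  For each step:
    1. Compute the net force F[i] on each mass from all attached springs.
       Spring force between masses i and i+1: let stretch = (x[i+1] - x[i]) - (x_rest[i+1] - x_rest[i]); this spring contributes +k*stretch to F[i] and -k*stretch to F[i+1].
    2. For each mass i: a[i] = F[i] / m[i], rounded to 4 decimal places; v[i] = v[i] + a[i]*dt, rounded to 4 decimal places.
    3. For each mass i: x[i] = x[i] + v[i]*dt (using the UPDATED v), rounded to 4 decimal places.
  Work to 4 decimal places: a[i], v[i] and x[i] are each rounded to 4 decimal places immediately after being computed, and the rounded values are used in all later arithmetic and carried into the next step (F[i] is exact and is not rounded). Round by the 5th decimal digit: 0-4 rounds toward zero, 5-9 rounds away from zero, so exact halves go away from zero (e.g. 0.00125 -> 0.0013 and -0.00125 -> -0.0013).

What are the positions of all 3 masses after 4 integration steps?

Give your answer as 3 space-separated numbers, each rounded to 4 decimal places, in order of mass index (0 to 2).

Step 0: x=[4.0000 9.0000 12.0000] v=[0.0000 0.0000 0.0000]
Step 1: x=[4.0100 8.9900 12.0100] v=[0.1000 -0.1000 0.1000]
Step 2: x=[4.0298 8.9702 12.0298] v=[0.1980 -0.1980 0.1980]
Step 3: x=[4.0590 8.9410 12.0590] v=[0.2920 -0.2920 0.2920]
Step 4: x=[4.0970 8.9030 12.0970] v=[0.3802 -0.3802 0.3802]

Answer: 4.0970 8.9030 12.0970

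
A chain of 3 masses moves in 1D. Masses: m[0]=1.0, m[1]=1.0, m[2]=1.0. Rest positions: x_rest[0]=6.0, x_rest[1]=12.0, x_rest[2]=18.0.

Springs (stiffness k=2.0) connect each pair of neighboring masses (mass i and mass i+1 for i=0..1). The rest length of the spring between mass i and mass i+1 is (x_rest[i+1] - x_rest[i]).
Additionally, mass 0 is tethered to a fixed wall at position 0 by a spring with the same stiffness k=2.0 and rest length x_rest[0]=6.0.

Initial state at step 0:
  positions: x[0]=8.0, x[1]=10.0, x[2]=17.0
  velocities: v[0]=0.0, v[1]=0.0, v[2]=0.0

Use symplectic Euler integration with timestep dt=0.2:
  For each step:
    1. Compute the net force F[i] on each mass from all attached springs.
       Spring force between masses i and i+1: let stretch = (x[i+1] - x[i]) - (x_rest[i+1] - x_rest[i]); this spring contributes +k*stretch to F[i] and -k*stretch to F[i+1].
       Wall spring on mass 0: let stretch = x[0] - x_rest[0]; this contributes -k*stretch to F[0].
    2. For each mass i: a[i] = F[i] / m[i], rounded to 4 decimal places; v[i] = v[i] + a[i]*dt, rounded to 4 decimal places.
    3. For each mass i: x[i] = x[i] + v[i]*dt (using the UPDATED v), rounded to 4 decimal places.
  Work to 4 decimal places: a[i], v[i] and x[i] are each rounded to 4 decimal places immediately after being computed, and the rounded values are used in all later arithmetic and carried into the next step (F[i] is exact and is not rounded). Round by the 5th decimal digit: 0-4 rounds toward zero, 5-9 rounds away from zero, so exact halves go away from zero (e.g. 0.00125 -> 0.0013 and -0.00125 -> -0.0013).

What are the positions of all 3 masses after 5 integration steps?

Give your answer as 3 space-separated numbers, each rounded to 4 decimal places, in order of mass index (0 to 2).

Answer: 3.9338 12.9419 16.8428

Derivation:
Step 0: x=[8.0000 10.0000 17.0000] v=[0.0000 0.0000 0.0000]
Step 1: x=[7.5200 10.4000 16.9200] v=[-2.4000 2.0000 -0.4000]
Step 2: x=[6.6688 11.0912 16.7984] v=[-4.2560 3.4560 -0.6080]
Step 3: x=[5.6379 11.8852 16.7002] v=[-5.1546 3.9699 -0.4909]
Step 4: x=[4.6557 12.5646 16.6968] v=[-4.9108 3.3970 -0.0169]
Step 5: x=[3.9338 12.9419 16.8428] v=[-3.6095 1.8863 0.7302]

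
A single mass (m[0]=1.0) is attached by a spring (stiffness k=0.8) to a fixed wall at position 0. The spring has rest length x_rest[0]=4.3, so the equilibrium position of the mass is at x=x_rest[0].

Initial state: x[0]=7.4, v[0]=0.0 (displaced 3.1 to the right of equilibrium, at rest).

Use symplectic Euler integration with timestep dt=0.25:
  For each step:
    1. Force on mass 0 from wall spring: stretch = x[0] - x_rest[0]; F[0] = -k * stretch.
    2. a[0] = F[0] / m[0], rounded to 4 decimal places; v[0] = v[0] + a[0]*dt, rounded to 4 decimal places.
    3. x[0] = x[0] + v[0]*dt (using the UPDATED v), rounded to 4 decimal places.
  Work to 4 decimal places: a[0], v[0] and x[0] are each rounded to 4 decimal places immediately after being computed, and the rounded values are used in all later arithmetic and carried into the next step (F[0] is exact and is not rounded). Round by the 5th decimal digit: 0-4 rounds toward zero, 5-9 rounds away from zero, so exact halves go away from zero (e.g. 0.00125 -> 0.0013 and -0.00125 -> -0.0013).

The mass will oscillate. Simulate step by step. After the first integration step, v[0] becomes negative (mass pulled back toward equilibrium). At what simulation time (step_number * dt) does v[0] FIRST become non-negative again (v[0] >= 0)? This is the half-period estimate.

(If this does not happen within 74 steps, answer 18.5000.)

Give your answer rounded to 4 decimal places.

Step 0: x=[7.4000] v=[0.0000]
Step 1: x=[7.2450] v=[-0.6200]
Step 2: x=[6.9428] v=[-1.2090]
Step 3: x=[6.5084] v=[-1.7376]
Step 4: x=[5.9636] v=[-2.1793]
Step 5: x=[5.3356] v=[-2.5120]
Step 6: x=[4.6558] v=[-2.7191]
Step 7: x=[3.9582] v=[-2.7903]
Step 8: x=[3.2777] v=[-2.7220]
Step 9: x=[2.6483] v=[-2.5176]
Step 10: x=[2.1015] v=[-2.1873]
Step 11: x=[1.6646] v=[-1.7476]
Step 12: x=[1.3595] v=[-1.2205]
Step 13: x=[1.2014] v=[-0.6324]
Step 14: x=[1.1982] v=[-0.0127]
Step 15: x=[1.3501] v=[0.6077]
First v>=0 after going negative at step 15, time=3.7500

Answer: 3.7500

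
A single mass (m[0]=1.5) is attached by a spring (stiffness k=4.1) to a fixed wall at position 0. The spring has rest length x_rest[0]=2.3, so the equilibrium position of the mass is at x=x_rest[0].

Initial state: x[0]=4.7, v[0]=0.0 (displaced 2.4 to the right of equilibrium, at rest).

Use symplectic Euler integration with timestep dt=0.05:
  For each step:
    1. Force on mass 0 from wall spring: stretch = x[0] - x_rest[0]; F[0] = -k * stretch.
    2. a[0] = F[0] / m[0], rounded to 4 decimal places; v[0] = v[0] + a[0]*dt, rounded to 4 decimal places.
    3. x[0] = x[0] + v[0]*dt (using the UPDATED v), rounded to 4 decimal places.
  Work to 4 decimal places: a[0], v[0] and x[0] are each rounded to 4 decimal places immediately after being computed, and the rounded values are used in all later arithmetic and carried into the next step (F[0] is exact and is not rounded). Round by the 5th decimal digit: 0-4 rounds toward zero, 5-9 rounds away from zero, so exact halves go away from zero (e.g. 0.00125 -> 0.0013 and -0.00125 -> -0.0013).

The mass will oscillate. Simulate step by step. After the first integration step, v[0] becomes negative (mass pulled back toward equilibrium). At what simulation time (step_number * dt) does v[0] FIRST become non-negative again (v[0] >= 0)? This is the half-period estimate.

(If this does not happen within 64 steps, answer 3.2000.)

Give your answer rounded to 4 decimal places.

Step 0: x=[4.7000] v=[0.0000]
Step 1: x=[4.6836] v=[-0.3280]
Step 2: x=[4.6509] v=[-0.6538]
Step 3: x=[4.6021] v=[-0.9751]
Step 4: x=[4.5376] v=[-1.2897]
Step 5: x=[4.4578] v=[-1.5955]
Step 6: x=[4.3633] v=[-1.8904]
Step 7: x=[4.2547] v=[-2.1724]
Step 8: x=[4.1327] v=[-2.4395]
Step 9: x=[3.9982] v=[-2.6900]
Step 10: x=[3.8521] v=[-2.9221]
Step 11: x=[3.6954] v=[-3.1342]
Step 12: x=[3.5292] v=[-3.3249]
Step 13: x=[3.3546] v=[-3.4929]
Step 14: x=[3.1728] v=[-3.6370]
Step 15: x=[2.9850] v=[-3.7563]
Step 16: x=[2.7925] v=[-3.8499]
Step 17: x=[2.5966] v=[-3.9172]
Step 18: x=[2.3987] v=[-3.9577]
Step 19: x=[2.2001] v=[-3.9712]
Step 20: x=[2.0022] v=[-3.9575]
Step 21: x=[1.8064] v=[-3.9168]
Step 22: x=[1.6139] v=[-3.8493]
Step 23: x=[1.4261] v=[-3.7555]
Step 24: x=[1.2443] v=[-3.6361]
Step 25: x=[1.0697] v=[-3.4918]
Step 26: x=[0.9035] v=[-3.3237]
Step 27: x=[0.7469] v=[-3.1328]
Step 28: x=[0.6009] v=[-2.9205]
Step 29: x=[0.4665] v=[-2.6883]
Step 30: x=[0.3446] v=[-2.4377]
Step 31: x=[0.2361] v=[-2.1705]
Step 32: x=[0.1417] v=[-1.8884]
Step 33: x=[0.0620] v=[-1.5934]
Step 34: x=[-0.0024] v=[-1.2875]
Step 35: x=[-0.0510] v=[-0.9728]
Step 36: x=[-0.0836] v=[-0.6515]
Step 37: x=[-0.0999] v=[-0.3257]
Step 38: x=[-0.0998] v=[0.0023]
First v>=0 after going negative at step 38, time=1.9000

Answer: 1.9000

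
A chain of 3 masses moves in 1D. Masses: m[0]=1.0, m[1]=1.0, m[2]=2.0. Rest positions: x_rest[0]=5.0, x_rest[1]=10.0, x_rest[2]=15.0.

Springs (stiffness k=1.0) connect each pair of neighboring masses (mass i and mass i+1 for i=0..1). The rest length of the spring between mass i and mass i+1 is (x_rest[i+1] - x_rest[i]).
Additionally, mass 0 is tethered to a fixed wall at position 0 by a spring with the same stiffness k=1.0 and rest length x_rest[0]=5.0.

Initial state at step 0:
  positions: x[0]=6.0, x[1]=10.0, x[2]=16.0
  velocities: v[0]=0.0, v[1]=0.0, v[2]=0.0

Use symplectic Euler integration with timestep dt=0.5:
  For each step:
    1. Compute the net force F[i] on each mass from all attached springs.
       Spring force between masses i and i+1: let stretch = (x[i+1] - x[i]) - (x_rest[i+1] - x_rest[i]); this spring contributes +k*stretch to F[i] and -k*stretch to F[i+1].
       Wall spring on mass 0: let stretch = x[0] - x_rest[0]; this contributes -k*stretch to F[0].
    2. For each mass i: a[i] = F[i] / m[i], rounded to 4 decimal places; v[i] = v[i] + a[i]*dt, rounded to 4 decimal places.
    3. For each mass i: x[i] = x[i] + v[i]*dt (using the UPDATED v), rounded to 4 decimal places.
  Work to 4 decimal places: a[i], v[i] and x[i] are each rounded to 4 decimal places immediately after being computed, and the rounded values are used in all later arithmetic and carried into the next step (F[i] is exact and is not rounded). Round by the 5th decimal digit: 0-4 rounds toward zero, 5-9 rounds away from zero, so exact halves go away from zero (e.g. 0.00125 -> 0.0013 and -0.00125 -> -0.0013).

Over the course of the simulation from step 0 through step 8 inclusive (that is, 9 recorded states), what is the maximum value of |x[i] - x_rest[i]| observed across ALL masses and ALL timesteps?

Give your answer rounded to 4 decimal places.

Step 0: x=[6.0000 10.0000 16.0000] v=[0.0000 0.0000 0.0000]
Step 1: x=[5.5000 10.5000 15.8750] v=[-1.0000 1.0000 -0.2500]
Step 2: x=[4.8750 11.0938 15.7031] v=[-1.2500 1.1875 -0.3438]
Step 3: x=[4.5860 11.2852 15.5801] v=[-0.5781 0.3828 -0.2461]
Step 4: x=[4.8253 10.8755 15.5452] v=[0.4785 -0.8194 -0.0698]
Step 5: x=[5.3708 10.1207 15.5516] v=[1.0910 -1.5097 0.0128]
Step 6: x=[5.7611 9.5361 15.5041] v=[0.7806 -1.1692 -0.0950]
Step 7: x=[5.6549 9.4998 15.3356] v=[-0.2125 -0.0727 -0.3370]
Step 8: x=[5.0962 9.9612 15.0626] v=[-1.1175 0.9228 -0.5460]
Max displacement = 1.2852

Answer: 1.2852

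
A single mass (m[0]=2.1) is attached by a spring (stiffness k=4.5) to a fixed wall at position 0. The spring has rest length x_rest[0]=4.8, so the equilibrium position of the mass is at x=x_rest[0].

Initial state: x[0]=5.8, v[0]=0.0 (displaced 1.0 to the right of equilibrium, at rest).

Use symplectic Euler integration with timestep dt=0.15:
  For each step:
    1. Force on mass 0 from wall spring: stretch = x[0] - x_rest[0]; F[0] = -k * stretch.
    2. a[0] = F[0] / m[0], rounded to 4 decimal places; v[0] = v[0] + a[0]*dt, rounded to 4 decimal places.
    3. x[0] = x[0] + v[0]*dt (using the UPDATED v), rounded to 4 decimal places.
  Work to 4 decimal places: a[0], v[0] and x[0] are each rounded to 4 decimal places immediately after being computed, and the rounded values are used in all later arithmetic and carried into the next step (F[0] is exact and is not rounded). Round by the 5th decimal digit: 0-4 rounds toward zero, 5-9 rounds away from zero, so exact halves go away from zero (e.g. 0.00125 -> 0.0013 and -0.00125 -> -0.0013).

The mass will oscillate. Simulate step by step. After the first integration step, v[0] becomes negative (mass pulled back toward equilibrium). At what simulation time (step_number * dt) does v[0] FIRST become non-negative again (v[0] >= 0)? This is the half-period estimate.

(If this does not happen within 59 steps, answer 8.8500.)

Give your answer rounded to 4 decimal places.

Step 0: x=[5.8000] v=[0.0000]
Step 1: x=[5.7518] v=[-0.3214]
Step 2: x=[5.6577] v=[-0.6273]
Step 3: x=[5.5223] v=[-0.9030]
Step 4: x=[5.3520] v=[-1.1352]
Step 5: x=[5.1551] v=[-1.3126]
Step 6: x=[4.9411] v=[-1.4267]
Step 7: x=[4.7203] v=[-1.4721]
Step 8: x=[4.5033] v=[-1.4465]
Step 9: x=[4.3006] v=[-1.3511]
Step 10: x=[4.1220] v=[-1.1906]
Step 11: x=[3.9761] v=[-0.9727]
Step 12: x=[3.8699] v=[-0.7079]
Step 13: x=[3.8086] v=[-0.4089]
Step 14: x=[3.7951] v=[-0.0902]
Step 15: x=[3.8300] v=[0.2328]
First v>=0 after going negative at step 15, time=2.2500

Answer: 2.2500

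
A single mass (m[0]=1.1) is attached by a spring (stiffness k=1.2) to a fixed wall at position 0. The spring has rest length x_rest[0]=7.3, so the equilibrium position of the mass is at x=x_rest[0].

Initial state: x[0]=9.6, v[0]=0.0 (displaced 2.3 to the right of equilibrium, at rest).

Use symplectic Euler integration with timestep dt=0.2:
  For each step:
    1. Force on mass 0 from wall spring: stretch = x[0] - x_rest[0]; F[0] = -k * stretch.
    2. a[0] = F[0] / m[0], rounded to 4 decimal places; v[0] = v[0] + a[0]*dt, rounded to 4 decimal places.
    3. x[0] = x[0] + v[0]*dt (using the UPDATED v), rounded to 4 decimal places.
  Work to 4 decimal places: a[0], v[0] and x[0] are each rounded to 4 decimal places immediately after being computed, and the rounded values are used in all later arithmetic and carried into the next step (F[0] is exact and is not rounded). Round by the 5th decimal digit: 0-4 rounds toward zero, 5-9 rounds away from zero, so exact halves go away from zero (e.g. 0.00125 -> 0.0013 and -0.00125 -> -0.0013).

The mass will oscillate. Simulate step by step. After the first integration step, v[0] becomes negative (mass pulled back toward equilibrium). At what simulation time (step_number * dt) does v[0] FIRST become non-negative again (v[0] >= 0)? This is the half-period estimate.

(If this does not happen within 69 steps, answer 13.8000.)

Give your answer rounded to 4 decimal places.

Answer: 3.2000

Derivation:
Step 0: x=[9.6000] v=[0.0000]
Step 1: x=[9.4996] v=[-0.5018]
Step 2: x=[9.3033] v=[-0.9817]
Step 3: x=[9.0195] v=[-1.4188]
Step 4: x=[8.6607] v=[-1.7940]
Step 5: x=[8.2425] v=[-2.0909]
Step 6: x=[7.7832] v=[-2.2965]
Step 7: x=[7.3028] v=[-2.4019]
Step 8: x=[6.8223] v=[-2.4025]
Step 9: x=[6.3626] v=[-2.2983]
Step 10: x=[5.9438] v=[-2.0938]
Step 11: x=[5.5842] v=[-1.7979]
Step 12: x=[5.2995] v=[-1.4235]
Step 13: x=[5.1021] v=[-0.9870]
Step 14: x=[5.0006] v=[-0.5075]
Step 15: x=[4.9994] v=[-0.0058]
Step 16: x=[5.0986] v=[0.4961]
First v>=0 after going negative at step 16, time=3.2000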